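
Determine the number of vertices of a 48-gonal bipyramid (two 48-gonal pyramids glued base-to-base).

50

A bipyramid over an n-gon has 2n triangular faces and n + 2 vertices: V = 48 + 2 = 50, E = 3·48 = 144, F = 2·48 = 96.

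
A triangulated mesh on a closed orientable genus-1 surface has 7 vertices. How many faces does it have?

χ = 2 − 2·1 = 0, and every face is a triangle so 3F = 2E.
V − E + F = 0 with E = 3F/2 gives 7 − (3/2 − 1)·F = 0, so F = 14 and E = 21.

14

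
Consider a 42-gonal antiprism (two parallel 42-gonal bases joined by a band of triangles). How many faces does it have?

An antiprism on an n-gon has two n-gon caps and 2n triangles: V = 2·42 = 84, E = 4·42 = 168, F = 2·42 + 2 = 86.

86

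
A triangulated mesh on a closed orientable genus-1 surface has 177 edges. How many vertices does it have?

χ = 2 − 2·1 = 0, and every face is a triangle so 3F = 2E.
F = 2E/3 = 118. Then V = 0 + E − F = 0 + 177 − 118 = 59.

59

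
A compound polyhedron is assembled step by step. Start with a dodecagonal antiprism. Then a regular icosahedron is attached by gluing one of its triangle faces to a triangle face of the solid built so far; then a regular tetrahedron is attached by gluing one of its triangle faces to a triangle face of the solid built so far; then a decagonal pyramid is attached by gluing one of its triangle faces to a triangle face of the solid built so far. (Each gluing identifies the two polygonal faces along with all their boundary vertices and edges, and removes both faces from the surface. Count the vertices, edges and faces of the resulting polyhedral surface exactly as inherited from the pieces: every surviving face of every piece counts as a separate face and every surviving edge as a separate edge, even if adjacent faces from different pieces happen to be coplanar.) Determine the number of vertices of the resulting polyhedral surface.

42

A dodecagonal antiprism: V=24, E=48, F=26.
Attach a regular icosahedron (V=12, E=30, F=20) along a 3-gon: merge 3 vertices and 3 edges, delete both glued faces → V=33, E=75, F=44.
Attach a regular tetrahedron (V=4, E=6, F=4) along a 3-gon: merge 3 vertices and 3 edges, delete both glued faces → V=34, E=78, F=46.
Attach a decagonal pyramid (V=11, E=20, F=11) along a 3-gon: merge 3 vertices and 3 edges, delete both glued faces → V=42, E=95, F=55.
Check: V − E + F = 42 − 95 + 55 = 2.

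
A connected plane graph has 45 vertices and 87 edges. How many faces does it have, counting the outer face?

44

Euler's formula for a connected plane graph: V − E + F = 2, so F = 2 − 45 + 87 = 44.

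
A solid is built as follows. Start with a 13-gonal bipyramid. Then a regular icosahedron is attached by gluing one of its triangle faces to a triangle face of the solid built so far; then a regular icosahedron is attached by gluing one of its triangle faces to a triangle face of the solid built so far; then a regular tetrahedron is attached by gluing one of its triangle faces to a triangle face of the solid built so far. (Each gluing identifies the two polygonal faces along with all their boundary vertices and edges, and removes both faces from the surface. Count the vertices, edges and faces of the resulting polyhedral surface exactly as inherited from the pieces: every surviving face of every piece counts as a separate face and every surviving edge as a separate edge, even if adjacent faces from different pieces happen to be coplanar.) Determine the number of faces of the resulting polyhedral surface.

A 13-gonal bipyramid: V=15, E=39, F=26.
Attach a regular icosahedron (V=12, E=30, F=20) along a 3-gon: merge 3 vertices and 3 edges, delete both glued faces → V=24, E=66, F=44.
Attach a regular icosahedron (V=12, E=30, F=20) along a 3-gon: merge 3 vertices and 3 edges, delete both glued faces → V=33, E=93, F=62.
Attach a regular tetrahedron (V=4, E=6, F=4) along a 3-gon: merge 3 vertices and 3 edges, delete both glued faces → V=34, E=96, F=64.
Check: V − E + F = 34 − 96 + 64 = 2.

64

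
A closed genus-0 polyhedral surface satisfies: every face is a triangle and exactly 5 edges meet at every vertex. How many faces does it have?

20

Each face has 3 edges and each edge borders two faces, so 2E = 3F.
Each vertex has degree 5, so 5V = 2E and hence V = 3F/5.
Euler: V − E + F = 2 ⇒ (3F/5) − (3F/2) + F = 2.
Multiply by 10: (6 − 15 + 10)F = 20, i.e. 1F = 20.
So F = 20, E = 3·20/2 = 30, V = 3·20/5 = 12.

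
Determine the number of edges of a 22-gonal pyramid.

A pyramid on an n-gon base has one n-gon and n triangles: V = 22 + 1 = 23, E = 2·22 = 44, F = 22 + 1 = 23.
Check: V − E + F = 23 − 44 + 23 = 2.

44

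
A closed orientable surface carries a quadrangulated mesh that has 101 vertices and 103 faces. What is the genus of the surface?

Every face is a square, so 2E = 4·103 = 412, giving E = 206.
χ = V − E + F = 101 − 206 + 103 = -2.
For a closed orientable surface χ = 2 − 2g, so g = (2 − (-2))/2 = 2.

2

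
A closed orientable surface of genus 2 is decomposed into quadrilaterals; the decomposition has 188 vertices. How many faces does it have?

190

χ = 2 − 2·2 = -2, and every face is a square so 4F = 2E.
V − E + F = -2 with E = 4F/2 gives 188 − (4/2 − 1)·F = -2, so F = 190 and E = 380.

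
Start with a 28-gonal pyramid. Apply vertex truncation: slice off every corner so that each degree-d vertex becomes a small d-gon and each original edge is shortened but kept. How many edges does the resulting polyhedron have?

The base solid has V = 29, E = 56, F = 29.
Truncation replaces each original edge-end by a new vertex, so V′ = 2E = 112.
Each original edge survives, and each old vertex of degree d contributes d new edges; summing degrees gives Σd = 2E, so E′ = E + 2E = 3E = 168.
Each original face survives and each original vertex becomes one new face: F′ = F + V = 58.

168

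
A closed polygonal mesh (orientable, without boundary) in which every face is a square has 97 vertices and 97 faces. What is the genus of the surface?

1

Every face is a square, so 2E = 4·97 = 388, giving E = 194.
χ = V − E + F = 97 − 194 + 97 = 0.
For a closed orientable surface χ = 2 − 2g, so g = (2 − (0))/2 = 1.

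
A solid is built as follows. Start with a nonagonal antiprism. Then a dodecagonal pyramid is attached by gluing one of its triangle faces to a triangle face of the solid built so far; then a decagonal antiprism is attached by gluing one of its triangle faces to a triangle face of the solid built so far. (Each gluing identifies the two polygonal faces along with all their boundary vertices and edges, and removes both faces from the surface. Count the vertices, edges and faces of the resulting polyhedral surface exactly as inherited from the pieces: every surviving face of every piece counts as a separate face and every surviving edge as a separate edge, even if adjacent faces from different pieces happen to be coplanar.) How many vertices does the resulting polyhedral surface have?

A nonagonal antiprism: V=18, E=36, F=20.
Attach a dodecagonal pyramid (V=13, E=24, F=13) along a 3-gon: merge 3 vertices and 3 edges, delete both glued faces → V=28, E=57, F=31.
Attach a decagonal antiprism (V=20, E=40, F=22) along a 3-gon: merge 3 vertices and 3 edges, delete both glued faces → V=45, E=94, F=51.
Check: V − E + F = 45 − 94 + 51 = 2.

45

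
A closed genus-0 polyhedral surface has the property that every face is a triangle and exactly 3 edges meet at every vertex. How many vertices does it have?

4

Each face has 3 edges and each edge borders two faces, so 2E = 3F.
Each vertex has degree 3, so 3V = 2E and hence V = 3F/3.
Euler: V − E + F = 2 ⇒ (3F/3) − (3F/2) + F = 2.
Multiply by 6: (6 − 9 + 6)F = 12, i.e. 3F = 12.
So F = 4, E = 3·4/2 = 6, V = 3·4/3 = 4.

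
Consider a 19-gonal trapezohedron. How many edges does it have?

76

The n-trapezohedron (dual of the n-antiprism) has V = 2·19 + 2 = 40, E = 4·19 = 76, F = 2·19 = 38.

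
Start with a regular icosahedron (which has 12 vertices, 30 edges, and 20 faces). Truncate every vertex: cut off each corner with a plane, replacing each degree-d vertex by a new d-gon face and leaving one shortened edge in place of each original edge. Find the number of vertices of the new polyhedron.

Truncation replaces each original edge-end by a new vertex, so V′ = 2E = 60.
Each original edge survives, and each old vertex of degree d contributes d new edges; summing degrees gives Σd = 2E, so E′ = E + 2E = 3E = 90.
Each original face survives and each original vertex becomes one new face: F′ = F + V = 32.

60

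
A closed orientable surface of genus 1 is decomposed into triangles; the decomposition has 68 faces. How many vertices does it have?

χ = 2 − 2·1 = 0, and every face is a triangle so 3F = 2E.
E = 3·68/2 = 102. Then V = 0 + E − F = 0 + 102 − 68 = 34.

34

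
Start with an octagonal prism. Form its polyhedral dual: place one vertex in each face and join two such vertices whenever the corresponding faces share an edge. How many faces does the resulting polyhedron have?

16

The base solid has V = 16, E = 24, F = 10.
The dual swaps V and F and preserves E: V′ = F = 10, E′ = E = 24, F′ = V = 16.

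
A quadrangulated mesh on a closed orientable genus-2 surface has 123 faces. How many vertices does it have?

121

χ = 2 − 2·2 = -2, and every face is a square so 4F = 2E.
E = 4·123/2 = 246. Then V = -2 + E − F = -2 + 246 − 123 = 121.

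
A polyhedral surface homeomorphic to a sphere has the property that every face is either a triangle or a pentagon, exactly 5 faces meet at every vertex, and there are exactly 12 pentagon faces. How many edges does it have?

Let x be the number of triangles; then F = 12 + x.
Edge–face incidences: 2E = 5·12 + 3·x = 60 + 3x.
Every vertex has degree 5, so 5V = 2E.
Euler: V − E + F = 2 ⇒ (2E)/5 − E + (12 + x) = 2.
Multiply by 10: 2·(2E) − 5·(2E) + 10·(12 + x) = 20, i.e. 120 + 10x − 3·(60 + 3x) = 20.
Collecting terms: x − 60 = 20, so x = 80.
Then 2E = 60 + 3·80 = 300, so E = 150, V = 2E/5 = 60, F = 12 + 80 = 92.

150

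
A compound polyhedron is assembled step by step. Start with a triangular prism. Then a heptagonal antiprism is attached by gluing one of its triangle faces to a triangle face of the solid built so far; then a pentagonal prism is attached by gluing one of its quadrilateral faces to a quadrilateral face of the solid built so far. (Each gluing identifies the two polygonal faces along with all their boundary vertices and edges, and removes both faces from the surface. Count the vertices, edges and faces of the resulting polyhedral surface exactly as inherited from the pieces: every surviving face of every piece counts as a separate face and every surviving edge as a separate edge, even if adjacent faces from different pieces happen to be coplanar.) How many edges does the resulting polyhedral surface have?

A triangular prism: V=6, E=9, F=5.
Attach a heptagonal antiprism (V=14, E=28, F=16) along a 3-gon: merge 3 vertices and 3 edges, delete both glued faces → V=17, E=34, F=19.
Attach a pentagonal prism (V=10, E=15, F=7) along a 4-gon: merge 4 vertices and 4 edges, delete both glued faces → V=23, E=45, F=24.
Check: V − E + F = 23 − 45 + 24 = 2.

45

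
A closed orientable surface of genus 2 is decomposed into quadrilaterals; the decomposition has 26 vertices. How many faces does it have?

28

χ = 2 − 2·2 = -2, and every face is a square so 4F = 2E.
V − E + F = -2 with E = 4F/2 gives 26 − (4/2 − 1)·F = -2, so F = 28 and E = 56.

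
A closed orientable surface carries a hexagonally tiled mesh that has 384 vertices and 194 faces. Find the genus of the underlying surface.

3

Every face is a hexagon, so 2E = 6·194 = 1164, giving E = 582.
χ = V − E + F = 384 − 582 + 194 = -4.
For a closed orientable surface χ = 2 − 2g, so g = (2 − (-4))/2 = 3.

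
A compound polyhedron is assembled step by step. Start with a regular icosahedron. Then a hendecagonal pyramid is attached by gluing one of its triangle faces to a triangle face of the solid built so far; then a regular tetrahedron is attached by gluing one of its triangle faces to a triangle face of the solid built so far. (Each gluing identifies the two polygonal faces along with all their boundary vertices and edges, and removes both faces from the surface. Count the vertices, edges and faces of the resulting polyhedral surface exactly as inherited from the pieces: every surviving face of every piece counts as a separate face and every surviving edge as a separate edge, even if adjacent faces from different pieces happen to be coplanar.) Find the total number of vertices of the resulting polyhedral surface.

A regular icosahedron: V=12, E=30, F=20.
Attach a hendecagonal pyramid (V=12, E=22, F=12) along a 3-gon: merge 3 vertices and 3 edges, delete both glued faces → V=21, E=49, F=30.
Attach a regular tetrahedron (V=4, E=6, F=4) along a 3-gon: merge 3 vertices and 3 edges, delete both glued faces → V=22, E=52, F=32.
Check: V − E + F = 22 − 52 + 32 = 2.

22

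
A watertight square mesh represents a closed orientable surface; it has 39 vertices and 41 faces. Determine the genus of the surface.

2

Every face is a square, so 2E = 4·41 = 164, giving E = 82.
χ = V − E + F = 39 − 82 + 41 = -2.
For a closed orientable surface χ = 2 − 2g, so g = (2 − (-2))/2 = 2.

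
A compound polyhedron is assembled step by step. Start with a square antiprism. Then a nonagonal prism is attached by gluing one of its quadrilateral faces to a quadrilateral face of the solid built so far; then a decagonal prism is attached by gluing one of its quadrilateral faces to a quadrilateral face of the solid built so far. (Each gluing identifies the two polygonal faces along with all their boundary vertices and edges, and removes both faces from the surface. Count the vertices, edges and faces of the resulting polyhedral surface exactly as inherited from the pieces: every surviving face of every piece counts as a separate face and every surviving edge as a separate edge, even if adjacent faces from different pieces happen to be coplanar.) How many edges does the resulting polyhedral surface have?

A square antiprism: V=8, E=16, F=10.
Attach a nonagonal prism (V=18, E=27, F=11) along a 4-gon: merge 4 vertices and 4 edges, delete both glued faces → V=22, E=39, F=19.
Attach a decagonal prism (V=20, E=30, F=12) along a 4-gon: merge 4 vertices and 4 edges, delete both glued faces → V=38, E=65, F=29.
Check: V − E + F = 38 − 65 + 29 = 2.

65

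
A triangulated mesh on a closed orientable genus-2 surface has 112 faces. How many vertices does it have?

χ = 2 − 2·2 = -2, and every face is a triangle so 3F = 2E.
E = 3·112/2 = 168. Then V = -2 + E − F = -2 + 168 − 112 = 54.

54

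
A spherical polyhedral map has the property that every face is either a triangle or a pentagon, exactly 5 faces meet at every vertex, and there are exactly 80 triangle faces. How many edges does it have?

Let x be the number of pentagons; then F = 80 + x.
Edge–face incidences: 2E = 3·80 + 5·x = 240 + 5x.
Every vertex has degree 5, so 5V = 2E.
Euler: V − E + F = 2 ⇒ (2E)/5 − E + (80 + x) = 2.
Multiply by 10: 2·(2E) − 5·(2E) + 10·(80 + x) = 20, i.e. 800 + 10x − 3·(240 + 5x) = 20.
Collecting terms: −5x + 80 = 20, so −5x = −60, so x = 12.
Then 2E = 240 + 5·12 = 300, so E = 150, V = 2E/5 = 60, F = 80 + 12 = 92.

150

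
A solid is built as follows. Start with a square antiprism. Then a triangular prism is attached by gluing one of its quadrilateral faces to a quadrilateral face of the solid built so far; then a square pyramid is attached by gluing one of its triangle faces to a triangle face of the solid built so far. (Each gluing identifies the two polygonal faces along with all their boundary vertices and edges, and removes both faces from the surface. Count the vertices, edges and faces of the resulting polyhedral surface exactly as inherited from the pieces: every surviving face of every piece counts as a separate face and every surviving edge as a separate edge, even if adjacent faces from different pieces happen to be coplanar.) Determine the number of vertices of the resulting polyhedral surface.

A square antiprism: V=8, E=16, F=10.
Attach a triangular prism (V=6, E=9, F=5) along a 4-gon: merge 4 vertices and 4 edges, delete both glued faces → V=10, E=21, F=13.
Attach a square pyramid (V=5, E=8, F=5) along a 3-gon: merge 3 vertices and 3 edges, delete both glued faces → V=12, E=26, F=16.
Check: V − E + F = 12 − 26 + 16 = 2.

12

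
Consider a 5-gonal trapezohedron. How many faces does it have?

The n-trapezohedron (dual of the n-antiprism) has V = 2·5 + 2 = 12, E = 4·5 = 20, F = 2·5 = 10.

10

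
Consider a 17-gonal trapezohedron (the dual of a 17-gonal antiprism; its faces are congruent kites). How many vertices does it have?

36

The n-trapezohedron (dual of the n-antiprism) has V = 2·17 + 2 = 36, E = 4·17 = 68, F = 2·17 = 34.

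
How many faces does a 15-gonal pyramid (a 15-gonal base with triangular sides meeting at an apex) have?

A pyramid on an n-gon base has one n-gon and n triangles: V = 15 + 1 = 16, E = 2·15 = 30, F = 15 + 1 = 16.
Check: V − E + F = 16 − 30 + 16 = 2.

16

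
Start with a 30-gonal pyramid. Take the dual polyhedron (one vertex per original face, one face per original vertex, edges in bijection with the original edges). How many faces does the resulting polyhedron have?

31

The base solid has V = 31, E = 60, F = 31.
The dual swaps V and F and preserves E: V′ = F = 31, E′ = E = 60, F′ = V = 31.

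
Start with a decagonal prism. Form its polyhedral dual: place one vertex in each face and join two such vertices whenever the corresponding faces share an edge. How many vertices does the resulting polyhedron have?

12

The base solid has V = 20, E = 30, F = 12.
The dual swaps V and F and preserves E: V′ = F = 12, E′ = E = 30, F′ = V = 20.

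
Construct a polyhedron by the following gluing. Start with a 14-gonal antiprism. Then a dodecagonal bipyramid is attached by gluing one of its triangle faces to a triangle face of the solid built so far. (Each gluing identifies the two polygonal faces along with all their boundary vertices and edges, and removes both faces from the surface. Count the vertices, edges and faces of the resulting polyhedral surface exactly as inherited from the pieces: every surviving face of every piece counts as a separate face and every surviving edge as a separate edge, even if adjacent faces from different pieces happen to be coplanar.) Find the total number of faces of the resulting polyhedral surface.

A 14-gonal antiprism: V=28, E=56, F=30.
Attach a dodecagonal bipyramid (V=14, E=36, F=24) along a 3-gon: merge 3 vertices and 3 edges, delete both glued faces → V=39, E=89, F=52.
Check: V − E + F = 39 − 89 + 52 = 2.

52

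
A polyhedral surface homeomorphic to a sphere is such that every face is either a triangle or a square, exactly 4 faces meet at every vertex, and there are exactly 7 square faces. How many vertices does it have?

Let x be the number of triangles; then F = 7 + x.
Edge–face incidences: 2E = 4·7 + 3·x = 28 + 3x.
Every vertex has degree 4, so 4V = 2E.
Euler: V − E + F = 2 ⇒ (2E)/4 − E + (7 + x) = 2.
Multiply by 8: 2·(2E) − 4·(2E) + 8·(7 + x) = 16, i.e. 56 + 8x − 2·(28 + 3x) = 16.
Collecting terms: 2x = 16, so x = 8.
Then 2E = 28 + 3·8 = 52, so E = 26, V = 2E/4 = 13, F = 7 + 8 = 15.

13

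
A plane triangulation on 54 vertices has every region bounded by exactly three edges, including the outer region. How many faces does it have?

104

In a plane triangulation 3F = 2E and V − E + F = 2, so F = 2V − 4 = 2·54 − 4 = 104.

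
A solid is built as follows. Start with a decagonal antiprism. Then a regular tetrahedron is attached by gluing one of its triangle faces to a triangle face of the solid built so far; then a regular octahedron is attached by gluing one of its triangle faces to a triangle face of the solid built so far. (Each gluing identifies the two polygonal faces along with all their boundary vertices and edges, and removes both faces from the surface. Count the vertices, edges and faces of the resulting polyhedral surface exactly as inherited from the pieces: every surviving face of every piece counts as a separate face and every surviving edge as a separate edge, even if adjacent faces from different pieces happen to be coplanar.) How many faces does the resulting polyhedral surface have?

A decagonal antiprism: V=20, E=40, F=22.
Attach a regular tetrahedron (V=4, E=6, F=4) along a 3-gon: merge 3 vertices and 3 edges, delete both glued faces → V=21, E=43, F=24.
Attach a regular octahedron (V=6, E=12, F=8) along a 3-gon: merge 3 vertices and 3 edges, delete both glued faces → V=24, E=52, F=30.
Check: V − E + F = 24 − 52 + 30 = 2.

30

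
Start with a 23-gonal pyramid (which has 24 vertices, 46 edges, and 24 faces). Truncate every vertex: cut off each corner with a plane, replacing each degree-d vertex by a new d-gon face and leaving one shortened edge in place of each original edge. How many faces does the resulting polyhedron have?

48

Truncation replaces each original edge-end by a new vertex, so V′ = 2E = 92.
Each original edge survives, and each old vertex of degree d contributes d new edges; summing degrees gives Σd = 2E, so E′ = E + 2E = 3E = 138.
Each original face survives and each original vertex becomes one new face: F′ = F + V = 48.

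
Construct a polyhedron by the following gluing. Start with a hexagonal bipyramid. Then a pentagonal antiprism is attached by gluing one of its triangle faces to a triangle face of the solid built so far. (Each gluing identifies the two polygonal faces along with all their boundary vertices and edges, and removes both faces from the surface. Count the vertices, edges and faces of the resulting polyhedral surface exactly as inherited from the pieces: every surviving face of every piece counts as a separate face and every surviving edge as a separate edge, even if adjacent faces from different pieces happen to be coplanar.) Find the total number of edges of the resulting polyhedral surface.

35

A hexagonal bipyramid: V=8, E=18, F=12.
Attach a pentagonal antiprism (V=10, E=20, F=12) along a 3-gon: merge 3 vertices and 3 edges, delete both glued faces → V=15, E=35, F=22.
Check: V − E + F = 15 − 35 + 22 = 2.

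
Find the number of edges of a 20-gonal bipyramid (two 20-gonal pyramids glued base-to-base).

A bipyramid over an n-gon has 2n triangular faces and n + 2 vertices: V = 20 + 2 = 22, E = 3·20 = 60, F = 2·20 = 40.

60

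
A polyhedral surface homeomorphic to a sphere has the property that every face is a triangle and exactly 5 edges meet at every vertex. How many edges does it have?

Each face has 3 edges and each edge borders two faces, so 2E = 3F.
Each vertex has degree 5, so 5V = 2E and hence V = 3F/5.
Euler: V − E + F = 2 ⇒ (3F/5) − (3F/2) + F = 2.
Multiply by 10: (6 − 15 + 10)F = 20, i.e. 1F = 20.
So F = 20, E = 3·20/2 = 30, V = 3·20/5 = 12.

30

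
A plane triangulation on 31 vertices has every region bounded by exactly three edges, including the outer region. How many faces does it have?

58

In a plane triangulation 3F = 2E and V − E + F = 2, so F = 2V − 4 = 2·31 − 4 = 58.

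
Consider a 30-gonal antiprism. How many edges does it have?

An antiprism on an n-gon has two n-gon caps and 2n triangles: V = 2·30 = 60, E = 4·30 = 120, F = 2·30 + 2 = 62.

120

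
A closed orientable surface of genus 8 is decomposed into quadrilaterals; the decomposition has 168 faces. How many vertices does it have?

χ = 2 − 2·8 = -14, and every face is a square so 4F = 2E.
E = 4·168/2 = 336. Then V = -14 + E − F = -14 + 336 − 168 = 154.

154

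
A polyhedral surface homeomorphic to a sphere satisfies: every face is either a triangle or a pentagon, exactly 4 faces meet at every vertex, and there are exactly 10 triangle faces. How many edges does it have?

20

Let x be the number of pentagons; then F = 10 + x.
Edge–face incidences: 2E = 3·10 + 5·x = 30 + 5x.
Every vertex has degree 4, so 4V = 2E.
Euler: V − E + F = 2 ⇒ (2E)/4 − E + (10 + x) = 2.
Multiply by 8: 2·(2E) − 4·(2E) + 8·(10 + x) = 16, i.e. 80 + 8x − 2·(30 + 5x) = 16.
Collecting terms: −2x + 20 = 16, so −2x = −4, so x = 2.
Then 2E = 30 + 5·2 = 40, so E = 20, V = 2E/4 = 10, F = 10 + 2 = 12.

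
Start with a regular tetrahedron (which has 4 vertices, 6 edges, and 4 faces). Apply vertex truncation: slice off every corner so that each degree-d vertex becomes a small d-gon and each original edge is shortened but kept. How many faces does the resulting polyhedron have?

Truncation replaces each original edge-end by a new vertex, so V′ = 2E = 12.
Each original edge survives, and each old vertex of degree d contributes d new edges; summing degrees gives Σd = 2E, so E′ = E + 2E = 3E = 18.
Each original face survives and each original vertex becomes one new face: F′ = F + V = 8.

8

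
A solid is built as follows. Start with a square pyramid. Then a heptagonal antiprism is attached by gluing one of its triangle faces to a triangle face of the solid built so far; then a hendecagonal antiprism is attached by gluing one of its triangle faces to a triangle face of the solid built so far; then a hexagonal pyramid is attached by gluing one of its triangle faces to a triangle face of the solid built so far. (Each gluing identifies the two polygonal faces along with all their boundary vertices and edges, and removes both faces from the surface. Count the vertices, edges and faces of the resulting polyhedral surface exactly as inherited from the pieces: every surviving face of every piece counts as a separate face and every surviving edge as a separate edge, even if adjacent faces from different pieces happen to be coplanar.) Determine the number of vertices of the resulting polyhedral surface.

39

A square pyramid: V=5, E=8, F=5.
Attach a heptagonal antiprism (V=14, E=28, F=16) along a 3-gon: merge 3 vertices and 3 edges, delete both glued faces → V=16, E=33, F=19.
Attach a hendecagonal antiprism (V=22, E=44, F=24) along a 3-gon: merge 3 vertices and 3 edges, delete both glued faces → V=35, E=74, F=41.
Attach a hexagonal pyramid (V=7, E=12, F=7) along a 3-gon: merge 3 vertices and 3 edges, delete both glued faces → V=39, E=83, F=46.
Check: V − E + F = 39 − 83 + 46 = 2.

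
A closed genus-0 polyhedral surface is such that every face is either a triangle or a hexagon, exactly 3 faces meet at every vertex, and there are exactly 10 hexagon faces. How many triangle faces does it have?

4

Let x be the number of triangles; then F = 10 + x.
Edge–face incidences: 2E = 6·10 + 3·x = 60 + 3x.
Every vertex has degree 3, so 3V = 2E.
Euler: V − E + F = 2 ⇒ (2E)/3 − E + (10 + x) = 2.
Multiply by 6: 2·(2E) − 3·(2E) + 6·(10 + x) = 12, i.e. 60 + 6x − (60 + 3x) = 12.
Collecting terms: 3x = 12, so x = 4.
Then 2E = 60 + 3·4 = 72, so E = 36, V = 2E/3 = 24, F = 10 + 4 = 14.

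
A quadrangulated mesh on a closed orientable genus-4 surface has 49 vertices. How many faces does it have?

55

χ = 2 − 2·4 = -6, and every face is a square so 4F = 2E.
V − E + F = -6 with E = 4F/2 gives 49 − (4/2 − 1)·F = -6, so F = 55 and E = 110.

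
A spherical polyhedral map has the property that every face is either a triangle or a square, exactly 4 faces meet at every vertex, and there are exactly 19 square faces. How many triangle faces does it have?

Let x be the number of triangles; then F = 19 + x.
Edge–face incidences: 2E = 4·19 + 3·x = 76 + 3x.
Every vertex has degree 4, so 4V = 2E.
Euler: V − E + F = 2 ⇒ (2E)/4 − E + (19 + x) = 2.
Multiply by 8: 2·(2E) − 4·(2E) + 8·(19 + x) = 16, i.e. 152 + 8x − 2·(76 + 3x) = 16.
Collecting terms: 2x = 16, so x = 8.
Then 2E = 76 + 3·8 = 100, so E = 50, V = 2E/4 = 25, F = 19 + 8 = 27.

8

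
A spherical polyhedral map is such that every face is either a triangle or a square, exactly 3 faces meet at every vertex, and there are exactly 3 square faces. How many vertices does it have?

6

Let x be the number of triangles; then F = 3 + x.
Edge–face incidences: 2E = 4·3 + 3·x = 12 + 3x.
Every vertex has degree 3, so 3V = 2E.
Euler: V − E + F = 2 ⇒ (2E)/3 − E + (3 + x) = 2.
Multiply by 6: 2·(2E) − 3·(2E) + 6·(3 + x) = 12, i.e. 18 + 6x − (12 + 3x) = 12.
Collecting terms: 3x + 6 = 12, so 3x = 6, so x = 2.
Then 2E = 12 + 3·2 = 18, so E = 9, V = 2E/3 = 6, F = 3 + 2 = 5.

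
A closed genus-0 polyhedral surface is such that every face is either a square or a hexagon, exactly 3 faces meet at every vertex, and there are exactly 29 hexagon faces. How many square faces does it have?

Let x be the number of squares; then F = 29 + x.
Edge–face incidences: 2E = 6·29 + 4·x = 174 + 4x.
Every vertex has degree 3, so 3V = 2E.
Euler: V − E + F = 2 ⇒ (2E)/3 − E + (29 + x) = 2.
Multiply by 6: 2·(2E) − 3·(2E) + 6·(29 + x) = 12, i.e. 174 + 6x − (174 + 4x) = 12.
Collecting terms: 2x = 12, so x = 6.
Then 2E = 174 + 4·6 = 198, so E = 99, V = 2E/3 = 66, F = 29 + 6 = 35.

6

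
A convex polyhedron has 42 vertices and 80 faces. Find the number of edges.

120

Here V − E + F = 2.
E = V + F − (2) = 42 + 80 − (2) = 120.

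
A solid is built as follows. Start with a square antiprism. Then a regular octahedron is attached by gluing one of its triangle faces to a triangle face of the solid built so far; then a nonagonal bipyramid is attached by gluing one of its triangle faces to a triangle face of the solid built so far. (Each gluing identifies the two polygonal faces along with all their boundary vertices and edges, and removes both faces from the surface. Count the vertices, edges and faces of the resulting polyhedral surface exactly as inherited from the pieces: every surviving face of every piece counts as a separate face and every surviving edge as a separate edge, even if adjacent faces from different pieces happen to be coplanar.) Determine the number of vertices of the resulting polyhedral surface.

19

A square antiprism: V=8, E=16, F=10.
Attach a regular octahedron (V=6, E=12, F=8) along a 3-gon: merge 3 vertices and 3 edges, delete both glued faces → V=11, E=25, F=16.
Attach a nonagonal bipyramid (V=11, E=27, F=18) along a 3-gon: merge 3 vertices and 3 edges, delete both glued faces → V=19, E=49, F=32.
Check: V − E + F = 19 − 49 + 32 = 2.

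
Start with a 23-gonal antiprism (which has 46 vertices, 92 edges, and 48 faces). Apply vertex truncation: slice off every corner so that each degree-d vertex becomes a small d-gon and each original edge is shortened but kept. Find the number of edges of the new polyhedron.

Truncation replaces each original edge-end by a new vertex, so V′ = 2E = 184.
Each original edge survives, and each old vertex of degree d contributes d new edges; summing degrees gives Σd = 2E, so E′ = E + 2E = 3E = 276.
Each original face survives and each original vertex becomes one new face: F′ = F + V = 94.

276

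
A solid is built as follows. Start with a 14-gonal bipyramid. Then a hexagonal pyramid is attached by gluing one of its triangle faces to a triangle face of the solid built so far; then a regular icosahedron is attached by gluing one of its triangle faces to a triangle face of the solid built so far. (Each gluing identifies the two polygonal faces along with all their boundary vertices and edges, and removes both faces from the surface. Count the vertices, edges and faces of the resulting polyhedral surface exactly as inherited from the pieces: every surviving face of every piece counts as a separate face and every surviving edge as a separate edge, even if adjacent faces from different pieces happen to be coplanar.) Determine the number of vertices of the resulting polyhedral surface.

A 14-gonal bipyramid: V=16, E=42, F=28.
Attach a hexagonal pyramid (V=7, E=12, F=7) along a 3-gon: merge 3 vertices and 3 edges, delete both glued faces → V=20, E=51, F=33.
Attach a regular icosahedron (V=12, E=30, F=20) along a 3-gon: merge 3 vertices and 3 edges, delete both glued faces → V=29, E=78, F=51.
Check: V − E + F = 29 − 78 + 51 = 2.

29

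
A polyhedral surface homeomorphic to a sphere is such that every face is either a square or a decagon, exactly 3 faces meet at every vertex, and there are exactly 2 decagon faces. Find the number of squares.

10

Let x be the number of squares; then F = 2 + x.
Edge–face incidences: 2E = 10·2 + 4·x = 20 + 4x.
Every vertex has degree 3, so 3V = 2E.
Euler: V − E + F = 2 ⇒ (2E)/3 − E + (2 + x) = 2.
Multiply by 6: 2·(2E) − 3·(2E) + 6·(2 + x) = 12, i.e. 12 + 6x − (20 + 4x) = 12.
Collecting terms: 2x − 8 = 12, so 2x = 20, so x = 10.
Then 2E = 20 + 4·10 = 60, so E = 30, V = 2E/3 = 20, F = 2 + 10 = 12.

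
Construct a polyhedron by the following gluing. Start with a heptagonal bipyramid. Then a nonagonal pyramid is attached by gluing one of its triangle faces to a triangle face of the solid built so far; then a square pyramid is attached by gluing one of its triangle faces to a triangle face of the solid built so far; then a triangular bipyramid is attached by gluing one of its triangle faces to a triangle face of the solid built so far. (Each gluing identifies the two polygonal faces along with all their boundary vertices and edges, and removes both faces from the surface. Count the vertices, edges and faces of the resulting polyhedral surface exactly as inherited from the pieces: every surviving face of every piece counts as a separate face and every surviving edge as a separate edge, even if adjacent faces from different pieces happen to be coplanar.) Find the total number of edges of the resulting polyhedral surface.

A heptagonal bipyramid: V=9, E=21, F=14.
Attach a nonagonal pyramid (V=10, E=18, F=10) along a 3-gon: merge 3 vertices and 3 edges, delete both glued faces → V=16, E=36, F=22.
Attach a square pyramid (V=5, E=8, F=5) along a 3-gon: merge 3 vertices and 3 edges, delete both glued faces → V=18, E=41, F=25.
Attach a triangular bipyramid (V=5, E=9, F=6) along a 3-gon: merge 3 vertices and 3 edges, delete both glued faces → V=20, E=47, F=29.
Check: V − E + F = 20 − 47 + 29 = 2.

47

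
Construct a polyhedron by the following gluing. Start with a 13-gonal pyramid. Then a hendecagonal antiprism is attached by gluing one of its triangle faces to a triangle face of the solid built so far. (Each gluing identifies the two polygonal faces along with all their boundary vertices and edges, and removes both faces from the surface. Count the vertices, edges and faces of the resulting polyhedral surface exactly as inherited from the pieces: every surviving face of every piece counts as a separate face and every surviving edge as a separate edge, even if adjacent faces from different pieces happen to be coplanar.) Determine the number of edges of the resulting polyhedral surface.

67

A 13-gonal pyramid: V=14, E=26, F=14.
Attach a hendecagonal antiprism (V=22, E=44, F=24) along a 3-gon: merge 3 vertices and 3 edges, delete both glued faces → V=33, E=67, F=36.
Check: V − E + F = 33 − 67 + 36 = 2.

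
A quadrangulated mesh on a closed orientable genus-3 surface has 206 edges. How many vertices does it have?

χ = 2 − 2·3 = -4, and every face is a square so 4F = 2E.
F = 2E/4 = 103. Then V = -4 + E − F = -4 + 206 − 103 = 99.

99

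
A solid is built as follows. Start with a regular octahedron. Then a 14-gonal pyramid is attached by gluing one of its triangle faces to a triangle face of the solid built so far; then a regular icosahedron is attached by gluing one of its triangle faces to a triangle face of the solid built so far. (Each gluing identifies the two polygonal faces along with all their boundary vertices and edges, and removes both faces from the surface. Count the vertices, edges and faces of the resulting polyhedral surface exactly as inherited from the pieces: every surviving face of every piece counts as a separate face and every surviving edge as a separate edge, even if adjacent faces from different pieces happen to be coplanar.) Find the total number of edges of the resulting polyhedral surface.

64

A regular octahedron: V=6, E=12, F=8.
Attach a 14-gonal pyramid (V=15, E=28, F=15) along a 3-gon: merge 3 vertices and 3 edges, delete both glued faces → V=18, E=37, F=21.
Attach a regular icosahedron (V=12, E=30, F=20) along a 3-gon: merge 3 vertices and 3 edges, delete both glued faces → V=27, E=64, F=39.
Check: V − E + F = 27 − 64 + 39 = 2.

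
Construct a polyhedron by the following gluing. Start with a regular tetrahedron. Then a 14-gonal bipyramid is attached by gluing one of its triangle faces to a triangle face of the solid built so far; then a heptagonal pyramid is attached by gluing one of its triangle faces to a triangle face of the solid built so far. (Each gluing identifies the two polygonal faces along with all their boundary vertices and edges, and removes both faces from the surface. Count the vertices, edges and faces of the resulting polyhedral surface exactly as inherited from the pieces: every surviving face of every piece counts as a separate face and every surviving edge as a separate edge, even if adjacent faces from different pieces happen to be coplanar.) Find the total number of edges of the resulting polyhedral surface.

56

A regular tetrahedron: V=4, E=6, F=4.
Attach a 14-gonal bipyramid (V=16, E=42, F=28) along a 3-gon: merge 3 vertices and 3 edges, delete both glued faces → V=17, E=45, F=30.
Attach a heptagonal pyramid (V=8, E=14, F=8) along a 3-gon: merge 3 vertices and 3 edges, delete both glued faces → V=22, E=56, F=36.
Check: V − E + F = 22 − 56 + 36 = 2.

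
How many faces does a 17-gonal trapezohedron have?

34

The n-trapezohedron (dual of the n-antiprism) has V = 2·17 + 2 = 36, E = 4·17 = 68, F = 2·17 = 34.
Check: V − E + F = 36 − 68 + 34 = 2.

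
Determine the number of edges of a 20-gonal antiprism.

An antiprism on an n-gon has two n-gon caps and 2n triangles: V = 2·20 = 40, E = 4·20 = 80, F = 2·20 + 2 = 42.

80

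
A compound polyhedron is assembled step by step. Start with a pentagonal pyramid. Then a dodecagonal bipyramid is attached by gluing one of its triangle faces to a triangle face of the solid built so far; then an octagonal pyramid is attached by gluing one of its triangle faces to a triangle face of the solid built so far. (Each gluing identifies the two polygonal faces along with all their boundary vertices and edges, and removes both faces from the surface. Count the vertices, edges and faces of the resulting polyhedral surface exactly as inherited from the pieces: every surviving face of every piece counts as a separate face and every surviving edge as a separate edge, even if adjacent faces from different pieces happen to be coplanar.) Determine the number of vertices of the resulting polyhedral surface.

A pentagonal pyramid: V=6, E=10, F=6.
Attach a dodecagonal bipyramid (V=14, E=36, F=24) along a 3-gon: merge 3 vertices and 3 edges, delete both glued faces → V=17, E=43, F=28.
Attach an octagonal pyramid (V=9, E=16, F=9) along a 3-gon: merge 3 vertices and 3 edges, delete both glued faces → V=23, E=56, F=35.
Check: V − E + F = 23 − 56 + 35 = 2.

23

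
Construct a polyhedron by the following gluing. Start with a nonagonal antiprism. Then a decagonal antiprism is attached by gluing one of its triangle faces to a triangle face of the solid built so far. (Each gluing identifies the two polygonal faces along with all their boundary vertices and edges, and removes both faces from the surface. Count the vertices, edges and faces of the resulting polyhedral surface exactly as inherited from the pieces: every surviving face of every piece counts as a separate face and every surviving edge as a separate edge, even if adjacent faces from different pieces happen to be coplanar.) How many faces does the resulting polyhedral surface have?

40

A nonagonal antiprism: V=18, E=36, F=20.
Attach a decagonal antiprism (V=20, E=40, F=22) along a 3-gon: merge 3 vertices and 3 edges, delete both glued faces → V=35, E=73, F=40.
Check: V − E + F = 35 − 73 + 40 = 2.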